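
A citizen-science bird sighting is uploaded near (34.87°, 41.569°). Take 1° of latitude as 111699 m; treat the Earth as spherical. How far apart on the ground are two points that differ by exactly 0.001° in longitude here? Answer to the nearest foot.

301 feet

At 34.87° a degree of longitude is 111699 × cos 34.87° ≈ 91643.6 m, so 0.001° corresponds to 91.6436 m.
Converting: 91.6436 m × 3.2808 ft/m ≈ 300.67 ft.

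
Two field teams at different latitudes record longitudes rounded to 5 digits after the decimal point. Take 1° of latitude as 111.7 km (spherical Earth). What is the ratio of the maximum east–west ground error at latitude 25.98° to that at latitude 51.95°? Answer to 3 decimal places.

Rounding to 5 decimal places leaves the longitude within ±5e-06° of the true value.
Error at 25.98° = 5e-06° × 111700 × cos 25.98° ≈ 0.5585 × 0.8989 = 0.50206 m.
Error at 51.95° = 5e-06° × 111700 × cos 51.95° ≈ 0.5585 × 0.6163 = 0.34423 m.
The ratio reduces to cos 25.98° / cos 51.95° = 0.8989/0.6163 ≈ 1.4585.

1.459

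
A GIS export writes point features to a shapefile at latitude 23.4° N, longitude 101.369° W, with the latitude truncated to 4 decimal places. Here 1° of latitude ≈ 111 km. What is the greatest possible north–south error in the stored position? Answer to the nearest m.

11 m

Truncating at 4 decimal places can drop up to a full unit in the last place, so the latitude may be off by as much as 0.0001°.
So the N–S error is at most 0.0001 × 111000 = 11.1 m.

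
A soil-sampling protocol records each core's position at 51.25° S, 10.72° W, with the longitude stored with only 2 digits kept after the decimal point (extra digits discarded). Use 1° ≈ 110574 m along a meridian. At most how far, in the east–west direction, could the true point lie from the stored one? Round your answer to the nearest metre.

692 metres

Truncating at 2 decimal places can drop up to a full unit in the last place, so the longitude may be off by as much as 0.01°.
One degree of longitude at 51.25° is 110574 × cos 51.25° ≈ 110574 × 0.6259 = 69210.9 m.
East–west error: 0.01° × 69210.9 m/° ≈ 692.109 m.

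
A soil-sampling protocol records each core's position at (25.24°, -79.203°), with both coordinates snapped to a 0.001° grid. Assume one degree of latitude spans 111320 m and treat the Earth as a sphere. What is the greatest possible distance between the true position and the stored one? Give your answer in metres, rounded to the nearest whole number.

75 metres

With a 0.001° grid the true value lies within half a step, ±0.001°/2 = ±0.0005°, of the stored one.
N–S: 0.0005° × 111320 m/° = 55.66 m.
Longitude error → 0.0005 × 111320 × cos 25.24° = 0.0005 × 111320 × 0.9045 ≈ 50.3461 m.
Worst case both components are at the extreme and orthogonal: √(55.66² + 50.3461²) ≈ 75.0518 m.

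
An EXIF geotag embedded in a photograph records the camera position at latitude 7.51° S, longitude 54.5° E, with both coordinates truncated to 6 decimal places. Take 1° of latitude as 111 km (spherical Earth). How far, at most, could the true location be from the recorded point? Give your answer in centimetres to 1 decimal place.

Truncating at 6 decimal places can drop up to a full unit in the last place, so each coordinate may be off by as much as 1e-06°.
North–south component: 1e-06° × 111000 = 0.111 m.
Longitude error → 1e-06 × 111000 × cos 7.51° = 1e-06 × 111000 × 0.9914 ≈ 0.110048 m.
Combining orthogonally: (0.111² + 0.110048²)^½ ≈ 0.156306 m.
That is 0.156306 m = 15.631 cm.

15.6 centimetres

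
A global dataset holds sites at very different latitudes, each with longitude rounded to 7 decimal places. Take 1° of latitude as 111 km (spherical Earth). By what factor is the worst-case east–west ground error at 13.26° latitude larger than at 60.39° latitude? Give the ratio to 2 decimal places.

Rounding to 7 decimal places leaves the longitude within ±5e-08° of the true value.
At 13.26°: 5e-08° × 111000 × cos 13.26° = 5e-08 × 111000 × 0.9733 ≈ 0.005402 m.
Error at 60.39° = 5e-08° × 111000 × cos 60.39° ≈ 0.00555 × 0.4941 = 0.0027422 m.
The ratio reduces to cos 13.26° / cos 60.39° = 0.9733/0.4941 ≈ 1.9699.

1.97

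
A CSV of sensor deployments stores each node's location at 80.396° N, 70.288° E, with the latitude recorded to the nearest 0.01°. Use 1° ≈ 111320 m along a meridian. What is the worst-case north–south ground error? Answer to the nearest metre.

557 metres

Rounding to 2 decimal places leaves the latitude within ±0.005° of the true value.
So the N–S error is at most 0.005 × 111320 = 556.6 m.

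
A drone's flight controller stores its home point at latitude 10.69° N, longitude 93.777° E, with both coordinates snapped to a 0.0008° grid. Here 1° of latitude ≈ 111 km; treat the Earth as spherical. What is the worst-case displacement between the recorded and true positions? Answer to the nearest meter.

With a 0.0008° grid the true value lies within half a step, ±0.0008°/2 = ±0.0004°, of the stored one.
N–S: 0.0004° × 111000 m/° = 44.4 m.
East–west component at 10.69°: 0.0004° × 111000 × cos 10.69° ≈ 0.0004 × 109074 ≈ 43.6294 m.
The two errors are perpendicular, so the maximum displacement is √(44.4² + 43.6294²) ≈ 62.2486 m.

62 meters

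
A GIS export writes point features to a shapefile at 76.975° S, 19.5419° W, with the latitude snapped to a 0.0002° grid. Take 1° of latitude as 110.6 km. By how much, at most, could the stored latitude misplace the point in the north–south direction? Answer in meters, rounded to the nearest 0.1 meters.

11.1 meters

With a 0.0002° grid the true value lies within half a step, ±0.0002°/2 = ±0.0001°, of the stored one.
Along the meridian that is 0.0001° × 110600 m/° = 11.06 m.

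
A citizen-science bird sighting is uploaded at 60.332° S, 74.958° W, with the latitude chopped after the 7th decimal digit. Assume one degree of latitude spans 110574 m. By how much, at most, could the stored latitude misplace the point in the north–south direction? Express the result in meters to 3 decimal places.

0.011 meters

Truncating at 7 decimal places can drop up to a full unit in the last place, so the latitude may be off by as much as 1e-07°.
Along the meridian that is 1e-07° × 110574 m/° = 0.0110574 m.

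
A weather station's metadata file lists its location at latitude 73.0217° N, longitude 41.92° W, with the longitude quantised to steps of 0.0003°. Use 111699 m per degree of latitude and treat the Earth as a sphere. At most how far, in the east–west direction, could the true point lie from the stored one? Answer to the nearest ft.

16 ft

With a 0.0003° grid the true value lies within half a step, ±0.0003°/2 = ±0.00015°, of the stored one.
Parallels shrink by cos φ, so at 73.0217° a degree of longitude is 111699 × 0.2920 ≈ 32617.2 m.
East–west error: 0.00015° × 32617.2 m/° ≈ 4.89258 m.
Converting: 4.89258 m × 3.2808 ft/m ≈ 16.052 ft.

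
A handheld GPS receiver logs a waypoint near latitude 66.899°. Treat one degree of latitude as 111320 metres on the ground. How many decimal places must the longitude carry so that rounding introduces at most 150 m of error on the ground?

At 66.899° one degree of longitude covers 111320 × cos 66.899° ≈ 111320 × 0.3924 ≈ 43676.8 m.
With N decimal places the half-ulp bound is 0.5·10⁻ᴺ°, or 0.5·10⁻ᴺ × 43676.8 m on the ground.
Setting 21838.4 × 10⁻ᴺ ≤ 150 gives 10ᴺ ≥ 145.6, i.e. N ≥ 2.16.
N = 2 would give 218 m (too coarse); N = 3 gives 21.8 m ≤ 150 m.

3 decimal places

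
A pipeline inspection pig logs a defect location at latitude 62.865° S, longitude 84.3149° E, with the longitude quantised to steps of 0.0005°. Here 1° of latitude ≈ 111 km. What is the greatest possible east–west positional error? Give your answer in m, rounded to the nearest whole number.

With a 0.0005° grid the true value lies within half a step, ±0.0005°/2 = ±0.00025°, of the stored one.
At latitude 62.865° a degree of longitude spans 111000 m × cos 62.865° = 111000 × 0.4561 ≈ 50625.8 m.
Maximum E–W displacement: 0.00025 × 50625.8 = 12.6565 m.

13 m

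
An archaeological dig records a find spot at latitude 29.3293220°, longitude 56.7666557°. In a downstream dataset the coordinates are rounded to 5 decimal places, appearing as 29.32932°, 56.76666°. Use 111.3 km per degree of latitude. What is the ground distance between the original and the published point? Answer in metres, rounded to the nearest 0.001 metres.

The latitude changed by +0.0000020° and the longitude by -0.0000043°.
North–south shift: 0.0000020 × 111300 = 0.2226 m.
East–west at this latitude: -0.0000043° × 111300 × cos 29.3293° ≈ -0.0000043 × 97033.4 = -0.417244 m.
Combined displacement = (0.2226² + 0.417244²)^½ ≈ 0.472909 m.

0.473 metres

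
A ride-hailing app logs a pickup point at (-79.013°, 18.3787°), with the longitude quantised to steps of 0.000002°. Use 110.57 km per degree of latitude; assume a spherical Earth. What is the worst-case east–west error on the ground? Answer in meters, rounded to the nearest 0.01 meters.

With a 0.000002° grid the true value lies within half a step, ±0.000002°/2 = ±1e-06°, of the stored one.
At latitude 79.013° a degree of longitude spans 110570 m × cos 79.013° = 110570 × 0.1906 ≈ 21073.1 m.
So at most 1e-06° × 21073.1 ≈ 0.0210731 m east–west.

0.02 meters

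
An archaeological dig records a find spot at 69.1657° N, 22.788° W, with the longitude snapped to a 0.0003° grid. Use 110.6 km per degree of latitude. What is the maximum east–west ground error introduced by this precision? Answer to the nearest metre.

6 metres

With a 0.0003° grid the true value lies within half a step, ±0.0003°/2 = ±0.00015°, of the stored one.
One degree of longitude at 69.1657° is 110600 × cos 69.1657° ≈ 110600 × 0.3557 = 39336.7 m.
East–west error: 0.00015° × 39336.7 m/° ≈ 5.90051 m.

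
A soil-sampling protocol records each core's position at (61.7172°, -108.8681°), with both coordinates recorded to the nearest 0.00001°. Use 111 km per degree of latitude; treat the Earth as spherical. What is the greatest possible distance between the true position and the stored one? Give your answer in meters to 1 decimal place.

0.6 meters

Rounding to 5 decimal places leaves each coordinate within ±5e-06° of the true value.
Latitude error → 5e-06 × 111000 = 0.555 m along the meridian.
East–west component at 61.7172°: 5e-06° × 111000 × cos 61.7172° ≈ 5e-06 × 52594.4 ≈ 0.262972 m.
The two errors are perpendicular, so the maximum displacement is √(0.555² + 0.262972²) ≈ 0.614149 m.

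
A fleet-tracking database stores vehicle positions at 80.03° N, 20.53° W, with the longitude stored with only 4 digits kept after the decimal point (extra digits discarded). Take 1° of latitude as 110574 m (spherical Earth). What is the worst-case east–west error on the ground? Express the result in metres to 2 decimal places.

Truncating at 4 decimal places can drop up to a full unit in the last place, so the longitude may be off by as much as 0.0001°.
One degree of longitude at 80.03° is 110574 × cos 80.03° ≈ 110574 × 0.1731 = 19144 m.
Maximum E–W displacement: 0.0001 × 19144 = 1.9144 m.

1.91 metres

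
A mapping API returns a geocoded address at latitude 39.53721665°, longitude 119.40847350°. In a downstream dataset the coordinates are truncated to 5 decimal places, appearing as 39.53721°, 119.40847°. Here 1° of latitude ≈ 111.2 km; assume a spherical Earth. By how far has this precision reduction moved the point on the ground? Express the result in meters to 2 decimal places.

0.80 meters

Δlat = 39.53721665 − 39.53721 = +0.00000665°; Δlon = 119.40847350 − 119.40847 = +0.00000350°.
N–S: 0.00000665° × 111200 m/° = 0.73948 m.
E–W at 39.5372°: 0.00000350° × 111200 × cos 39.5372° = 0.00000350 × 111200 × 0.7712 ≈ 0.300155 m.
Hypotenuse of the two orthogonal shifts: √(0.73948² + 0.300155²) = 0.798075 m.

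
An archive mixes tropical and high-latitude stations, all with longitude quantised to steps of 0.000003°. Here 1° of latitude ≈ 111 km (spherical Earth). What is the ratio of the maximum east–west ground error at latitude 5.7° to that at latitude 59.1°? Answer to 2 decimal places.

With a 0.000003° grid the true value lies within half a step, ±0.000003°/2 = ±1.5e-06°, of the stored one.
At 5.7°: 1.5e-06° × 111000 × cos 5.7° = 1.5e-06 × 111000 × 0.9951 ≈ 0.16568 m.
Error at 59.1° = 1.5e-06° × 111000 × cos 59.1° ≈ 0.1665 × 0.5135 = 0.085505 m.
The ratio reduces to cos 5.7° / cos 59.1° = 0.9951/0.5135 ≈ 1.9376.

1.94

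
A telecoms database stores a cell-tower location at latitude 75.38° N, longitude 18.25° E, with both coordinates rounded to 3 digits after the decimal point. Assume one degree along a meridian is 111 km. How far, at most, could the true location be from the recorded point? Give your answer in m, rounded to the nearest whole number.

Rounding to 3 decimal places leaves each coordinate within ±0.0005° of the true value.
Latitude error → 0.0005 × 111000 = 55.5 m along the meridian.
E–W at 75.38°: 0.0005° × 111000 × cos 75.38° = 0.0005 × 111000 × 0.2524 ≈ 14.0086 m.
The two errors are perpendicular, so the maximum displacement is √(55.5² + 14.0086²) ≈ 57.2406 m.

57 m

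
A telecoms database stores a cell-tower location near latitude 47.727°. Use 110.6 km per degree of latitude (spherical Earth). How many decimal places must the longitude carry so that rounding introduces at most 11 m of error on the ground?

At 47.727° one degree of longitude covers 110600 × cos 47.727° ≈ 110600 × 0.6727 ≈ 74396.6 m.
N decimal places → at most half a unit in the last place, 0.5 × 10⁻ᴺ° = 74396.6/2 × 10⁻ᴺ m.
Setting 37198.3 × 10⁻ᴺ ≤ 11 gives 10ᴺ ≥ 3382, i.e. N ≥ 3.53.
So 4 decimal places suffice (3.72 m); 3 would allow up to 37.2 m.

4 decimal places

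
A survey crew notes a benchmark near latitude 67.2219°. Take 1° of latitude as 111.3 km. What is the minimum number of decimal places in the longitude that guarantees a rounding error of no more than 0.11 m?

6

At 67.2219° one degree of longitude covers 111300 × cos 67.2219° ≈ 111300 × 0.3872 ≈ 43091.3 m.
With N decimal places the half-ulp bound is 0.5·10⁻ᴺ°, or 0.5·10⁻ᴺ × 43091.3 m on the ground.
Need 0.5 × 43091.3 × 10⁻ᴺ ≤ 0.11 → 10⁻ᴺ ≤ 5.105e-06, so N ≥ 5.29.
So 6 decimal places suffice (0.0215 m); 5 would allow up to 0.215 m.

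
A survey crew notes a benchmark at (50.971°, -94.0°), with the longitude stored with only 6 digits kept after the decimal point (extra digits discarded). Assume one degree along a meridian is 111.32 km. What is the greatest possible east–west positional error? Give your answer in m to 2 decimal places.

Truncating at 6 decimal places can drop up to a full unit in the last place, so the longitude may be off by as much as 1e-06°.
At latitude 50.971° a degree of longitude spans 111320 m × cos 50.971° = 111320 × 0.6297 ≈ 70099.7 m.
Maximum E–W displacement: 1e-06 × 70099.7 = 0.0700997 m.

0.07 m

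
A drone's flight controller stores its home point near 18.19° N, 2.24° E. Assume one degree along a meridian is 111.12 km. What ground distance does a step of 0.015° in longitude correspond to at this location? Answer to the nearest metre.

0.015° of longitude at 18.19° is 0.015 × 111120 × cos 18.19° ≈ 0.015 × 105567 = 1583.5 m.

1584 metres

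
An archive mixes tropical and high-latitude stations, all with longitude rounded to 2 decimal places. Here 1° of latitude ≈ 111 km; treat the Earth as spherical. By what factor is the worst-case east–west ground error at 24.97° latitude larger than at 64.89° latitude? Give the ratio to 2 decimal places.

Rounding to 2 decimal places leaves the longitude within ±0.005° of the true value.
Error at 24.97° = 0.005° × 111000 × cos 24.97° ≈ 555 × 0.9065 = 503.12 m.
Error at 64.89° = 0.005° × 111000 × cos 64.89° ≈ 555 × 0.4244 = 235.52 m.
The ratio reduces to cos 24.97° / cos 64.89° = 0.9065/0.4244 ≈ 2.1362.

2.14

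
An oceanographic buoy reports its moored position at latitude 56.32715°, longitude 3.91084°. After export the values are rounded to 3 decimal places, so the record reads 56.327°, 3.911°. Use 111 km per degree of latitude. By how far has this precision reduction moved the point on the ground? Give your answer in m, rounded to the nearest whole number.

19 m

The latitude changed by +0.00015° and the longitude by -0.00016°.
North–south shift: 0.00015 × 111000 = 16.65 m.
E–W at 56.327°: -0.00016° × 111000 × cos 56.327° = -0.00016 × 111000 × 0.5545 ≈ -9.84707 m.
Distance: √(16.65² + 9.84707²) ≈ 19.3439 m.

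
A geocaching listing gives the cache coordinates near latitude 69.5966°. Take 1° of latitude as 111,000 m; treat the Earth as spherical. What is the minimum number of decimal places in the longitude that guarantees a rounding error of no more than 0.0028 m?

At 69.5966° one degree of longitude covers 111000 × cos 69.5966° ≈ 111000 × 0.3486 ≈ 38697.7 m.
N decimal places → at most half a unit in the last place, 0.5 × 10⁻ᴺ° = 38697.7/2 × 10⁻ᴺ m.
Setting 19348.8 × 10⁻ᴺ ≤ 0.0028 gives 10ᴺ ≥ 6.91e+06, i.e. N ≥ 6.84.
N = 6 would give 0.0193 m (too coarse); N = 7 gives 0.00193 m ≤ 0.0028 m.

7 decimal places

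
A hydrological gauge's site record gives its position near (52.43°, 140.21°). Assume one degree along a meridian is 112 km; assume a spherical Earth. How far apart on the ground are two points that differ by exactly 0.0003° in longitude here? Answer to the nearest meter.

One degree of longitude here spans 112000 × cos 52.43° = 112000 × 0.6097 ≈ 68289.8 m; 0.0003° of that is 20.4869 m.

20 meters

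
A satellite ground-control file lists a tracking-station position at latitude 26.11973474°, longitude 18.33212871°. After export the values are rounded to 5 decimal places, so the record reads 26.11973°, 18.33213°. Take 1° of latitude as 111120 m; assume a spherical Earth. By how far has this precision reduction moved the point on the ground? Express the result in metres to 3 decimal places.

The latitude changed by +0.00000474° and the longitude by -0.00000129°.
N–S: 0.00000474° × 111120 m/° = 0.526709 m.
East–west at this latitude: -0.00000129° × 111120 × cos 26.1197° ≈ -0.00000129 × 99772 = -0.128706 m.
Hypotenuse of the two orthogonal shifts: √(0.526709² + 0.128706²) = 0.542206 m.

0.542 metres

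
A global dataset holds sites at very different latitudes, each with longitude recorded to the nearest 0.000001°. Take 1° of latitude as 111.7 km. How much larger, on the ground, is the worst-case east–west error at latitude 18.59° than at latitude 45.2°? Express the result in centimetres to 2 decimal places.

Rounding to 6 decimal places leaves the longitude within ±5e-07° of the true value.
Error at 18.59° = 5e-07° × 111700 × cos 18.59° ≈ 0.05585 × 0.9478 = 0.052936 m.
Error at 45.2° = 5e-07° × 111700 × cos 45.2° ≈ 0.05585 × 0.7046 = 0.039354 m.
Difference: 0.052936 − 0.039354 = 0.013582 m.
That is 0.0135822 m = 1.3582 cm.

1.36 centimetres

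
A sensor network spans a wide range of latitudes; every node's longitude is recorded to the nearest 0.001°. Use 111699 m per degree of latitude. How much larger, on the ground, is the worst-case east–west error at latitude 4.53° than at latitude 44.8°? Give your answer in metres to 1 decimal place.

Rounding to 3 decimal places leaves the longitude within ±0.0005° of the true value.
At 4.53°: 0.0005° × 111699 × cos 4.53° = 0.0005 × 111699 × 0.9969 ≈ 55.675 m.
Error at 44.8° = 0.0005° × 111699 × cos 44.8° ≈ 55.849 × 0.7096 = 39.629 m.
So the lower-latitude error exceeds the higher by 55.675 − 39.629 = 16.046 m.

16.0 metres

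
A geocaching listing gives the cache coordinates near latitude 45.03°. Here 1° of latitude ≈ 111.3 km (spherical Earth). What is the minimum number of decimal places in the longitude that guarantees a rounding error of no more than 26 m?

4

At 45.03° one degree of longitude covers 111300 × cos 45.03° ≈ 111300 × 0.7067 ≈ 78659.8 m.
Rounding to N decimal places gives at most 0.5 × 10⁻ᴺ degrees of error, i.e. 0.5 × 10⁻ᴺ × 78659.8 m.
Need 0.5 × 78659.8 × 10⁻ᴺ ≤ 26 → 10⁻ᴺ ≤ 6.611e-04, so N ≥ 3.18.
N = 3 would give 39.3 m (too coarse); N = 4 gives 3.93 m ≤ 26 m.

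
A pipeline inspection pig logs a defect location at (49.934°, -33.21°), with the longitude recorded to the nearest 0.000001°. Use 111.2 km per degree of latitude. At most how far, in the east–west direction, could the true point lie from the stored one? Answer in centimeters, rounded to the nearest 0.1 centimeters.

3.6 centimeters

Rounding to 6 decimal places leaves the longitude within ±5e-07° of the true value.
One degree of longitude at 49.934° is 111200 × cos 49.934° ≈ 111200 × 0.6437 = 71576.1 m.
Maximum E–W displacement: 5e-07 × 71576.1 = 0.035788 m.
That is 0.035788 m = 3.5788 cm.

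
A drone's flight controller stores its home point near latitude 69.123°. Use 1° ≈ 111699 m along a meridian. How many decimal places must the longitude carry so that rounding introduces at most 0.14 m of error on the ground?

6 decimal places

At 69.123° one degree of longitude covers 111699 × cos 69.123° ≈ 111699 × 0.3564 ≈ 39805.4 m.
N decimal places → at most half a unit in the last place, 0.5 × 10⁻ᴺ° = 39805.4/2 × 10⁻ᴺ m.
Need 0.5 × 39805.4 × 10⁻ᴺ ≤ 0.14 → 10⁻ᴺ ≤ 7.034e-06, so N ≥ 5.15.
So 6 decimal places suffice (0.0199 m); 5 would allow up to 0.199 m.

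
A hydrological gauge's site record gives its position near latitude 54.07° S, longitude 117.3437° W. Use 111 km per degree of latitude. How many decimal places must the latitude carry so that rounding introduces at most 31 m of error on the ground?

4 decimal places

One degree of latitude covers 111000 m.
Rounding to N decimal places gives at most 0.5 × 10⁻ᴺ degrees of error, i.e. 0.5 × 10⁻ᴺ × 111000 m.
Need 0.5 × 111000 × 10⁻ᴺ ≤ 31 → 10⁻ᴺ ≤ 5.586e-04, so N ≥ 3.25.
At 3 places the error can reach 55.5 m, but 4 places keeps it to 5.55 m.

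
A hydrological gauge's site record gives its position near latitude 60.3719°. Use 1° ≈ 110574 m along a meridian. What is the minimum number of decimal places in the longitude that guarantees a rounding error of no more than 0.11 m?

At 60.3719° one degree of longitude covers 110574 × cos 60.3719° ≈ 110574 × 0.4944 ≈ 54664.3 m.
With N decimal places the half-ulp bound is 0.5·10⁻ᴺ°, or 0.5·10⁻ᴺ × 54664.3 m on the ground.
Setting 27332.1 × 10⁻ᴺ ≤ 0.11 gives 10ᴺ ≥ 2.485e+05, i.e. N ≥ 5.40.
N = 5 would give 0.273 m (too coarse); N = 6 gives 0.0273 m ≤ 0.11 m.

6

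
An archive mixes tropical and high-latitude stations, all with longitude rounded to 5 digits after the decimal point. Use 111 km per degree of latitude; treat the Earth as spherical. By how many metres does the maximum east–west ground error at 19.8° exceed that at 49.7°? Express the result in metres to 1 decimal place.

0.2 metres

Rounding to 5 decimal places leaves the longitude within ±5e-06° of the true value.
Error at 19.8° = 5e-06° × 111000 × cos 19.8° ≈ 0.555 × 0.9409 = 0.52219 m.
Error at 49.7° = 5e-06° × 111000 × cos 49.7° ≈ 0.555 × 0.6468 = 0.35897 m.
Difference: 0.52219 − 0.35897 = 0.16322 m.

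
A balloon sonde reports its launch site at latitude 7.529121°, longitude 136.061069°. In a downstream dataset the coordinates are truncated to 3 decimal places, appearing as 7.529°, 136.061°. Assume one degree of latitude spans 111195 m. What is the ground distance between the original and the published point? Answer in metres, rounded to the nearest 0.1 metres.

15.5 metres

The latitude changed by +0.000121° and the longitude by +0.000069°.
North–south shift: 0.000121 × 111195 = 13.4546 m.
E–W at 7.529°: 0.000069° × 111195 × cos 7.529° = 0.000069 × 111195 × 0.9914 ≈ 7.60631 m.
Combined displacement = (13.4546² + 7.60631²)^½ ≈ 15.4558 m.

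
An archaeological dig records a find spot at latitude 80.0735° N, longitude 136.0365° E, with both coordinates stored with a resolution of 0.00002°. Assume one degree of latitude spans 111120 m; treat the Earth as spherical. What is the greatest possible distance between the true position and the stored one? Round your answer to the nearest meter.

1 meters

With a 0.00002° grid the true value lies within half a step, ±0.00002°/2 = ±1e-05°, of the stored one.
Latitude error → 1e-05 × 111120 = 1.1112 m along the meridian.
East–west component at 80.0735°: 1e-05° × 111120 × cos 80.0735° ≈ 1e-05 × 19155.4 ≈ 0.191554 m.
The two errors are perpendicular, so the maximum displacement is √(1.1112² + 0.191554²) ≈ 1.12759 m.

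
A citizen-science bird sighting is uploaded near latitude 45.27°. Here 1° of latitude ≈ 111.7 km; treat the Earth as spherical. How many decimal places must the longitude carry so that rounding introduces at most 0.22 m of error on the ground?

At 45.27° one degree of longitude covers 111700 × cos 45.27° ≈ 111700 × 0.7038 ≈ 78610.7 m.
With N decimal places the half-ulp bound is 0.5·10⁻ᴺ°, or 0.5·10⁻ᴺ × 78610.7 m on the ground.
Setting 39305.4 × 10⁻ᴺ ≤ 0.22 gives 10ᴺ ≥ 1.787e+05, i.e. N ≥ 5.25.
So 6 decimal places suffice (0.0393 m); 5 would allow up to 0.393 m.

6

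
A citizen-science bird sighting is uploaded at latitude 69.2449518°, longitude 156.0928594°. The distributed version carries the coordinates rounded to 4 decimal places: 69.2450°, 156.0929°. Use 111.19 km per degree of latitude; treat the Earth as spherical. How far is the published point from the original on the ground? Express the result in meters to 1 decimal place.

5.6 meters

The latitude changed by -0.0000482° and the longitude by -0.0000406°.
N–S: -0.0000482° × 111190 m/° = -5.35936 m.
East–west at this latitude: -0.0000406° × 111190 × cos 69.245° ≈ -0.0000406 × 39402.7 = -1.59975 m.
Combined displacement = (5.35936² + 1.59975²)^½ ≈ 5.59302 m.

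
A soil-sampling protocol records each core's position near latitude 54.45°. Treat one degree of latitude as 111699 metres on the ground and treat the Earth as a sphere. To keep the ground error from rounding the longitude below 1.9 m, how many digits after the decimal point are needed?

At 54.45° one degree of longitude covers 111699 × cos 54.45° ≈ 111699 × 0.5814 ≈ 64943.3 m.
With N decimal places the half-ulp bound is 0.5·10⁻ᴺ°, or 0.5·10⁻ᴺ × 64943.3 m on the ground.
Setting 32471.6 × 10⁻ᴺ ≤ 1.9 gives 10ᴺ ≥ 1.709e+04, i.e. N ≥ 4.23.
At 4 places the error can reach 3.25 m, but 5 places keeps it to 0.325 m.

5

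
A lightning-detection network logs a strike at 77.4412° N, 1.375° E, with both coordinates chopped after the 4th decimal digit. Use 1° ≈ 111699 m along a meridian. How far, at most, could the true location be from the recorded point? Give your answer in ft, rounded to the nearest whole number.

38 ft

Truncating at 4 decimal places can drop up to a full unit in the last place, so each coordinate may be off by as much as 0.0001°.
Latitude error → 0.0001 × 111699 = 11.1699 m along the meridian.
Longitude error → 0.0001 × 111699 × cos 77.4412° = 0.0001 × 111699 × 0.2174 ≈ 2.4288 m.
Combining orthogonally: (11.1699² + 2.4288²)^½ ≈ 11.4309 m.
Converting: 11.4309 m × 3.2808 ft/m ≈ 37.503 ft.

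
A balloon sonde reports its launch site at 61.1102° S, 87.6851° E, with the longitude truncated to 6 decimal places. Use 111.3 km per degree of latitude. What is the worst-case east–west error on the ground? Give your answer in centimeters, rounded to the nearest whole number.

5 centimeters

Truncating at 6 decimal places can drop up to a full unit in the last place, so the longitude may be off by as much as 1e-06°.
One degree of longitude at 61.1102° is 111300 × cos 61.1102° ≈ 111300 × 0.4831 = 53772 m.
Maximum E–W displacement: 1e-06 × 53772 = 0.053772 m.
That is 0.053772 m = 5.3772 cm.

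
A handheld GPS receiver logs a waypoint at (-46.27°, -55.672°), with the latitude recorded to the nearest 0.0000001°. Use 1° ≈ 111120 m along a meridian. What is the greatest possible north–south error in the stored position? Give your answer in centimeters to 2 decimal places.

0.56 centimeters

Rounding to 7 decimal places leaves the latitude within ±5e-08° of the true value.
North–south distance: 5e-08° × 111120 m/° = 0.005556 m.
That is 0.005556 m = 0.5556 cm.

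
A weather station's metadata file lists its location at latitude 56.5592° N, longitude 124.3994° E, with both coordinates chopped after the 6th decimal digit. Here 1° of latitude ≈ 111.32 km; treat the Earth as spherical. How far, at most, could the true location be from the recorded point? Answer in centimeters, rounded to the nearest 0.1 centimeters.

Truncating at 6 decimal places can drop up to a full unit in the last place, so each coordinate may be off by as much as 1e-06°.
Latitude error → 1e-06 × 111320 = 0.11132 m along the meridian.
Longitude error → 1e-06 × 111320 × cos 56.5592° = 1e-06 × 111320 × 0.5511 ≈ 0.0613457 m.
Combining orthogonally: (0.11132² + 0.0613457²)^½ ≈ 0.127104 m.
That is 0.127104 m = 12.71 cm.

12.7 centimeters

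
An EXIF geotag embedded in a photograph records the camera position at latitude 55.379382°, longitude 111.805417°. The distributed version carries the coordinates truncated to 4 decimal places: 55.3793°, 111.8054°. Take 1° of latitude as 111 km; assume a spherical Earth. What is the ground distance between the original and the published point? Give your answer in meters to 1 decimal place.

9.2 meters

Δlat = 55.379382 − 55.3793 = +0.000082°; Δlon = 111.805417 − 111.8054 = +0.000017°.
North–south shift: 0.000082 × 111000 = 9.102 m.
East–west at this latitude: 0.000017° × 111000 × cos 55.3793° ≈ 0.000017 × 63063.7 = 1.07208 m.
Combined displacement = (9.102² + 1.07208²)^½ ≈ 9.16492 m.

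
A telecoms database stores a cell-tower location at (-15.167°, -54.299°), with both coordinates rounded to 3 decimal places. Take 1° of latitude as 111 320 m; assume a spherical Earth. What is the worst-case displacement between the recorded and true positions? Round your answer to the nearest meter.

Rounding to 3 decimal places leaves each coordinate within ±0.0005° of the true value.
Latitude error → 0.0005 × 111320 = 55.66 m along the meridian.
East–west component at 15.167°: 0.0005° × 111320 × cos 15.167° ≈ 0.0005 × 107442 ≈ 53.7212 m.
Combining orthogonally: (55.66² + 53.7212²)^½ ≈ 77.3563 m.

77 meters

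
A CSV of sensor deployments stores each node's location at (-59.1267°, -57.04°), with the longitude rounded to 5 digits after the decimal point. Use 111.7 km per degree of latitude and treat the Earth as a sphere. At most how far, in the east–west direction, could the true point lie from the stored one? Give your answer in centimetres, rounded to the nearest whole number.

Rounding to 5 decimal places leaves the longitude within ±5e-06° of the true value.
One degree of longitude at 59.1267° is 111700 × cos 59.1267° ≈ 111700 × 0.5131 = 57317.9 m.
So at most 5e-06° × 57317.9 ≈ 0.286589 m east–west.
That is 0.286589 m = 28.659 cm.

29 centimetres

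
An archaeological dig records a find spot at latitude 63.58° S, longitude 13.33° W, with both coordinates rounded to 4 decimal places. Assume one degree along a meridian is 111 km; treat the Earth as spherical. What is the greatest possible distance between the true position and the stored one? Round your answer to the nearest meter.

6 meters

Rounding to 4 decimal places leaves each coordinate within ±5e-05° of the true value.
Latitude error → 5e-05 × 111000 = 5.55 m along the meridian.
East–west component at 63.58°: 5e-05° × 111000 × cos 63.58° ≈ 5e-05 × 49389.2 ≈ 2.46946 m.
Combining orthogonally: (5.55² + 2.46946²)^½ ≈ 6.0746 m.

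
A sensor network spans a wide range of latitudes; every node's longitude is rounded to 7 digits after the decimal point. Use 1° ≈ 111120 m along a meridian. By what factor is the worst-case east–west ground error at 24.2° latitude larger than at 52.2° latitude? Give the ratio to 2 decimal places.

1.49

Rounding to 7 decimal places leaves the longitude within ±5e-08° of the true value.
At 24.2°: 5e-08° × 111120 × cos 24.2° = 5e-08 × 111120 × 0.9121 ≈ 0.0050677 m.
At 52.2°: 5e-08° × 111120 × cos 52.2° = 5e-08 × 111120 × 0.6129 ≈ 0.0034053 m.
Ratio: 0.0050677 / 0.0034053 = cos 24.2° / cos 52.2° ≈ 1.4882.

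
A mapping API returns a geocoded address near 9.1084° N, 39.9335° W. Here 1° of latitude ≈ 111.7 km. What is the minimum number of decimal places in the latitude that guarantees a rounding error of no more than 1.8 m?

5 decimal places

One degree of latitude covers 111700 m.
N decimal places → at most half a unit in the last place, 0.5 × 10⁻ᴺ° = 111700/2 × 10⁻ᴺ m.
Need 0.5 × 111700 × 10⁻ᴺ ≤ 1.8 → 10⁻ᴺ ≤ 3.223e-05, so N ≥ 4.49.
So 5 decimal places suffice (0.558 m); 4 would allow up to 5.58 m.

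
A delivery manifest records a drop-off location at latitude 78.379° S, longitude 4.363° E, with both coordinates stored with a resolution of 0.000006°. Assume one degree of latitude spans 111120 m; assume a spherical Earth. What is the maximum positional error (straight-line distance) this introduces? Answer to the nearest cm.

34 cm

With a 0.000006° grid the true value lies within half a step, ±0.000006°/2 = ±3e-06°, of the stored one.
N–S: 3e-06° × 111120 m/° = 0.33336 m.
E–W at 78.379°: 3e-06° × 111120 × cos 78.379° = 3e-06 × 111120 × 0.2014 ≈ 0.067151 m.
Worst case both components are at the extreme and orthogonal: √(0.33336² + 0.067151²) ≈ 0.340056 m.
That is 0.340056 m = 34.006 cm.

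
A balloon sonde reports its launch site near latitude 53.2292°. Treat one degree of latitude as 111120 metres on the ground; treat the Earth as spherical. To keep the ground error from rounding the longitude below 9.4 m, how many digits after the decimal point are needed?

4

At 53.2292° one degree of longitude covers 111120 × cos 53.2292° ≈ 111120 × 0.5986 ≈ 66518.1 m.
Rounding to N decimal places gives at most 0.5 × 10⁻ᴺ degrees of error, i.e. 0.5 × 10⁻ᴺ × 66518.1 m.
Setting 33259.1 × 10⁻ᴺ ≤ 9.4 gives 10ᴺ ≥ 3538, i.e. N ≥ 3.55.
N = 3 would give 33.3 m (too coarse); N = 4 gives 3.33 m ≤ 9.4 m.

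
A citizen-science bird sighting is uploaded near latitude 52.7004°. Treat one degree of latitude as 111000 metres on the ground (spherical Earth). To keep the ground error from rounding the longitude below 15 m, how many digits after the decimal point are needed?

4

At 52.7004° one degree of longitude covers 111000 × cos 52.7004° ≈ 111000 × 0.6060 ≈ 67264.1 m.
Rounding to N decimal places gives at most 0.5 × 10⁻ᴺ degrees of error, i.e. 0.5 × 10⁻ᴺ × 67264.1 m.
Setting 33632 × 10⁻ᴺ ≤ 15 gives 10ᴺ ≥ 2242, i.e. N ≥ 3.35.
So 4 decimal places suffice (3.36 m); 3 would allow up to 33.6 m.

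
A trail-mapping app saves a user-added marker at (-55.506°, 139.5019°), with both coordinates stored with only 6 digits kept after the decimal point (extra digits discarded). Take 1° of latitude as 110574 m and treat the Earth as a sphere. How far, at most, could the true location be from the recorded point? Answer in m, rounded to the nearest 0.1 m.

0.1 m

Truncating at 6 decimal places can drop up to a full unit in the last place, so each coordinate may be off by as much as 1e-06°.
North–south component: 1e-06° × 110574 = 0.110574 m.
Longitude error → 1e-06 × 110574 × cos 55.506° = 1e-06 × 110574 × 0.5663 ≈ 0.0626203 m.
Combining orthogonally: (0.110574² + 0.0626203²)^½ ≈ 0.127074 m.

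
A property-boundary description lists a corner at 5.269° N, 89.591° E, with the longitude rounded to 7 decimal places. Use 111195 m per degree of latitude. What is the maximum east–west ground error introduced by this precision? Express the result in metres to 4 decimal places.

0.0055 metres

Rounding to 7 decimal places leaves the longitude within ±5e-08° of the true value.
At latitude 5.269° a degree of longitude spans 111195 m × cos 5.269° = 111195 × 0.9958 ≈ 110725 m.
East–west error: 5e-08° × 110725 m/° ≈ 0.00553626 m.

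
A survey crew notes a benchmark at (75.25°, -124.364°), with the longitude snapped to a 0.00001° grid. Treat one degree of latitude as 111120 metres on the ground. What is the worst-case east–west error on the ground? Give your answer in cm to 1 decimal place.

14.1 cm

With a 0.00001° grid the true value lies within half a step, ±0.00001°/2 = ±5e-06°, of the stored one.
At latitude 75.25° a degree of longitude spans 111120 m × cos 75.25° = 111120 × 0.2546 ≈ 28291.4 m.
Maximum E–W displacement: 5e-06 × 28291.4 = 0.141457 m.
That is 0.141457 m = 14.146 cm.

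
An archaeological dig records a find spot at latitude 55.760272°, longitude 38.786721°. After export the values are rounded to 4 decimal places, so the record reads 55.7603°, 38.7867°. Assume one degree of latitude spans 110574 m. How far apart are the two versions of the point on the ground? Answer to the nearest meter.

The latitude changed by -0.000028° and the longitude by +0.000021°.
N–S: -0.000028° × 110574 m/° = -3.09607 m.
E–W at 55.7603°: 0.000021° × 110574 × cos 55.7603° = 0.000021 × 110574 × 0.5627 ≈ 1.30652 m.
Combined displacement = (3.09607² + 1.30652²)^½ ≈ 3.36045 m.

3 meters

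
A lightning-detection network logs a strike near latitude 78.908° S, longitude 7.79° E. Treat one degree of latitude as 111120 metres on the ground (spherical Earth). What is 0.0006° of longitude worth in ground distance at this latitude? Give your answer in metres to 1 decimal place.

12.8 metres

One degree of longitude here spans 111120 × cos 78.908° = 111120 × 0.1924 ≈ 21377.8 m; 0.0006° of that is 12.8267 m.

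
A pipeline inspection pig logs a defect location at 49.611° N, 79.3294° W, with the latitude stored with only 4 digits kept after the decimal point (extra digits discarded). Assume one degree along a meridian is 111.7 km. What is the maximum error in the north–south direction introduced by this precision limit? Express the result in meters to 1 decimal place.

11.2 meters

Truncating at 4 decimal places can drop up to a full unit in the last place, so the latitude may be off by as much as 0.0001°.
Along the meridian that is 0.0001° × 111700 m/° = 11.17 m.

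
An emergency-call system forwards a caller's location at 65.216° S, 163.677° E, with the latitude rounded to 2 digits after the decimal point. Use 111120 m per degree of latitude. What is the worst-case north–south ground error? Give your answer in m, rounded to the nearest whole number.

556 m

Rounding to 2 decimal places leaves the latitude within ±0.005° of the true value.
Along the meridian that is 0.005° × 111120 m/° = 555.6 m.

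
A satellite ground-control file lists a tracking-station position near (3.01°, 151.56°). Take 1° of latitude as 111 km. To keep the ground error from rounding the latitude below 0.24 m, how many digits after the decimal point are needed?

6

One degree of latitude covers 111000 m.
With N decimal places the half-ulp bound is 0.5·10⁻ᴺ°, or 0.5·10⁻ᴺ × 111000 m on the ground.
Need 0.5 × 111000 × 10⁻ᴺ ≤ 0.24 → 10⁻ᴺ ≤ 4.324e-06, so N ≥ 5.36.
So 6 decimal places suffice (0.0555 m); 5 would allow up to 0.555 m.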